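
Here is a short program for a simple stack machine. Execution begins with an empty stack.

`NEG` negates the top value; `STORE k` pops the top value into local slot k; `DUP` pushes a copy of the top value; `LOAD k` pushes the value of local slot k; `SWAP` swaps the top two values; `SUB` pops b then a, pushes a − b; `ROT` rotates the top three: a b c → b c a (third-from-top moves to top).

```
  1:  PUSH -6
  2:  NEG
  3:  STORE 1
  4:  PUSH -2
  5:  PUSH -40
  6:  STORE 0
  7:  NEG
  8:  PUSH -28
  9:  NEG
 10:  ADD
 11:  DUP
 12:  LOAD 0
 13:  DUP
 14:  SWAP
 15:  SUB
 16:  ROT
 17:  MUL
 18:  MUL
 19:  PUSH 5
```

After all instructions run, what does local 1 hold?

6

PUSH -6  -> [-6]
NEG      -> [6]
STORE 1  -> []
PUSH -2  -> [-2]
PUSH -40 -> [-2, -40]
STORE 0  -> [-2]
NEG      -> [2]
PUSH -28 -> [2, -28]
NEG      -> [2, 28]
ADD      -> [30]
DUP      -> [30, 30]
LOAD 0   -> [30, 30, -40]
DUP      -> [30, 30, -40, -40]
SWAP     -> [30, 30, -40, -40]
SUB      -> [30, 30, 0]
ROT      -> [30, 0, 30]
MUL      -> [30, 0]
MUL      -> [0]
PUSH 5   -> [0, 5]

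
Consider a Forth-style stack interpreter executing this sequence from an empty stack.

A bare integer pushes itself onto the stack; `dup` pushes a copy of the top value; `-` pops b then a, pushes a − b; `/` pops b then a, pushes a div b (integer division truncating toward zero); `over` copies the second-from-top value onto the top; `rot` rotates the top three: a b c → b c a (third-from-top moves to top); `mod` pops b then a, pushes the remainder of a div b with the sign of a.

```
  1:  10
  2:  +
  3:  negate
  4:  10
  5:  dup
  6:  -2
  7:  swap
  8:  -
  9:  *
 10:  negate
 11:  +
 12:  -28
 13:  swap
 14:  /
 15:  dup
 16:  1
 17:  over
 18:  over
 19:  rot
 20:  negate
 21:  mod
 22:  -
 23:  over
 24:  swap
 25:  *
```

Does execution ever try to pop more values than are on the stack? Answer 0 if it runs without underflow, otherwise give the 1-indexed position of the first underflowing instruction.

10 -> 10
+  — needs 2 operands, stack has 1 → underflow

2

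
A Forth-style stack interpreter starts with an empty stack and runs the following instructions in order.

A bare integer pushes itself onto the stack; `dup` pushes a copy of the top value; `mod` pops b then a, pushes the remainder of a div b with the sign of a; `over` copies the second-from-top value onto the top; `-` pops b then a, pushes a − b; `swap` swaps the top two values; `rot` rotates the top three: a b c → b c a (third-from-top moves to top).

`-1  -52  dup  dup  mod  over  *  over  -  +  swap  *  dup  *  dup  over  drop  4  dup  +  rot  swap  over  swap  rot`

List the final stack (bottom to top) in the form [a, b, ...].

[0, 0, 8, 0]

-1   -> -1
-52  -> -1 -52
dup  -> -1 -52 -52
dup  -> -1 -52 -52 -52
mod  -> -1 -52 0
over -> -1 -52 0 -52
*    -> -1 -52 0
over -> -1 -52 0 -52
-    -> -1 -52 52
+    -> -1 0
swap -> 0 -1
*    -> 0
dup  -> 0 0
*    -> 0
dup  -> 0 0
over -> 0 0 0
drop -> 0 0
4    -> 0 0 4
dup  -> 0 0 4 4
+    -> 0 0 8
rot  -> 0 8 0
swap -> 0 0 8
over -> 0 0 8 0
swap -> 0 0 0 8
rot  -> 0 0 8 0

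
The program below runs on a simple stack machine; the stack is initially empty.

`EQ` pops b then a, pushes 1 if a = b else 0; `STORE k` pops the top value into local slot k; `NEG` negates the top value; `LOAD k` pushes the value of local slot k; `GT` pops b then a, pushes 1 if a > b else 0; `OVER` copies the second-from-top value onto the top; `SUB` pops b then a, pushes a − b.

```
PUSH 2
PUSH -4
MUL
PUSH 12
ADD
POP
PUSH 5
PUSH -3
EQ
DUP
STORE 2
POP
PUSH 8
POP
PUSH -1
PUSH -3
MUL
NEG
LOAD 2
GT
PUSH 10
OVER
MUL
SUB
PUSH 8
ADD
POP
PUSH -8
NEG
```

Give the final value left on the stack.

PUSH 2  → [2]
PUSH -4 → [2, -4]
MUL     → [-8]
PUSH 12 → [-8, 12]
ADD     → [4]
POP     → []
PUSH 5  → [5]
PUSH -3 → [5, -3]
EQ      → [0]
DUP     → [0, 0]
STORE 2 → [0]
POP     → []
PUSH 8  → [8]
POP     → []
PUSH -1 → [-1]
PUSH -3 → [-1, -3]
MUL     → [3]
NEG     → [-3]
LOAD 2  → [-3, 0]
GT      → [0]
PUSH 10 → [0, 10]
OVER    → [0, 10, 0]
MUL     → [0, 0]
SUB     → [0]
PUSH 8  → [0, 8]
ADD     → [8]
POP     → []
PUSH -8 → [-8]
NEG     → [8]

8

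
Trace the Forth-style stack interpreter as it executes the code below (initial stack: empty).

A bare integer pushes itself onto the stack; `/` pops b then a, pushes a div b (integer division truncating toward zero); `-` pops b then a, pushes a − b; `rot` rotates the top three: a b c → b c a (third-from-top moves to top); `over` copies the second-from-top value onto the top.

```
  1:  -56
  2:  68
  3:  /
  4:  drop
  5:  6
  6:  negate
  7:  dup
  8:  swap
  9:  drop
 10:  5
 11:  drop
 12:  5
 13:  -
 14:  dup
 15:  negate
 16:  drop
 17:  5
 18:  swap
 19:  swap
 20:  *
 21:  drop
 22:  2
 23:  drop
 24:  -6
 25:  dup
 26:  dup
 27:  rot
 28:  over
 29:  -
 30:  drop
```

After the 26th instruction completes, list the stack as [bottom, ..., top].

[-6, -6, -6]

-56    -> [-56]
68     -> [-56, 68]
/      -> [0]
drop   -> []
6      -> [6]
negate -> [-6]
dup    -> [-6, -6]
swap   -> [-6, -6]
drop   -> [-6]
5      -> [-6, 5]
drop   -> [-6]
5      -> [-6, 5]
-      -> [-11]
dup    -> [-11, -11]
negate -> [-11, 11]
drop   -> [-11]
5      -> [-11, 5]
swap   -> [5, -11]
swap   -> [-11, 5]
*      -> [-55]
drop   -> []
2      -> [2]
drop   -> []
-6     -> [-6]
dup    -> [-6, -6]
dup    -> [-6, -6, -6]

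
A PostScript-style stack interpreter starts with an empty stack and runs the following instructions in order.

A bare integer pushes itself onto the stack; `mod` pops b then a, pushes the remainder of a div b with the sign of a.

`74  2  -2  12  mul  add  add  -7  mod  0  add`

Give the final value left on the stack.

74  → [74]
2   → [74, 2]
-2  → [74, 2, -2]
12  → [74, 2, -2, 12]
mul → [74, 2, -24]
add → [74, -22]
add → [52]
-7  → [52, -7]
mod → [3]
0   → [3, 0]
add → [3]

3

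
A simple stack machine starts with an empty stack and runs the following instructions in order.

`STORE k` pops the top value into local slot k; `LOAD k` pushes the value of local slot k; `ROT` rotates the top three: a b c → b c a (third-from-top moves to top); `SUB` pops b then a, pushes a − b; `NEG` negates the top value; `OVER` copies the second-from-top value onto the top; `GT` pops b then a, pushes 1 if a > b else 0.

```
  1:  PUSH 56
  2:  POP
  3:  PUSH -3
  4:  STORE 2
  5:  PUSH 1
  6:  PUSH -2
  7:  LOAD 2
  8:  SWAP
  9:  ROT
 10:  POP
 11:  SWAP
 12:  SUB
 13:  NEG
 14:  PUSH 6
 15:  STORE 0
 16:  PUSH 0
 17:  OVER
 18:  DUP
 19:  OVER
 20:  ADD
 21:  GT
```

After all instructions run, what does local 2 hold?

-3

PUSH 56 -> [56]
POP     -> []
PUSH -3 -> [-3]
STORE 2 -> []
PUSH 1  -> [1]
PUSH -2 -> [1, -2]
LOAD 2  -> [1, -2, -3]
SWAP    -> [1, -3, -2]
ROT     -> [-3, -2, 1]
POP     -> [-3, -2]
SWAP    -> [-2, -3]
SUB     -> [1]
NEG     -> [-1]
PUSH 6  -> [-1, 6]
STORE 0 -> [-1]
PUSH 0  -> [-1, 0]
OVER    -> [-1, 0, -1]
DUP     -> [-1, 0, -1, -1]
OVER    -> [-1, 0, -1, -1, -1]
ADD     -> [-1, 0, -1, -2]
GT      -> [-1, 0, 1]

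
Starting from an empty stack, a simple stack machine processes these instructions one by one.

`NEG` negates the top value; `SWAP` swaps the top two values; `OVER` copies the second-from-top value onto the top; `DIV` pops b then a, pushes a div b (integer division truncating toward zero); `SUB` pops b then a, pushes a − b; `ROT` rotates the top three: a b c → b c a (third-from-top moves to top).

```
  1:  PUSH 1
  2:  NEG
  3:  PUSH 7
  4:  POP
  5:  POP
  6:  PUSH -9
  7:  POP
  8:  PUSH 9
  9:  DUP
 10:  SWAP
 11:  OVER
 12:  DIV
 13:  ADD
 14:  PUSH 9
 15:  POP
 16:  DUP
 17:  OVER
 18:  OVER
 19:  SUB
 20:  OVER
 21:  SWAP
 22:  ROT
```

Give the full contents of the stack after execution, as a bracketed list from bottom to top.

PUSH 1  → 1
NEG     → -1
PUSH 7  → -1 7
POP     → -1
POP     → (empty)
PUSH -9 → -9
POP     → (empty)
PUSH 9  → 9
DUP     → 9 9
SWAP    → 9 9
OVER    → 9 9 9
DIV     → 9 1
ADD     → 10
PUSH 9  → 10 9
POP     → 10
DUP     → 10 10
OVER    → 10 10 10
OVER    → 10 10 10 10
SUB     → 10 10 0
OVER    → 10 10 0 10
SWAP    → 10 10 10 0
ROT     → 10 10 0 10

[10, 10, 0, 10]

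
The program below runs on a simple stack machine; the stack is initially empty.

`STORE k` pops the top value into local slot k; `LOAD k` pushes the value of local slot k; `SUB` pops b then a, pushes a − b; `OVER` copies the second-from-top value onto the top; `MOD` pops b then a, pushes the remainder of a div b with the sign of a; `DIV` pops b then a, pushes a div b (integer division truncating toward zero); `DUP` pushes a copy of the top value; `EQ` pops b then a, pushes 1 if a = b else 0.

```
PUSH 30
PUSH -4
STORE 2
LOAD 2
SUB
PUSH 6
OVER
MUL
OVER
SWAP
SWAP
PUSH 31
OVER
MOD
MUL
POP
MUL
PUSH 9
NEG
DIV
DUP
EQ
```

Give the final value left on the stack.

1

PUSH 30 -> [30]
PUSH -4 -> [30, -4]
STORE 2 -> [30]
LOAD 2  -> [30, -4]
SUB     -> [34]
PUSH 6  -> [34, 6]
OVER    -> [34, 6, 34]
MUL     -> [34, 204]
OVER    -> [34, 204, 34]
SWAP    -> [34, 34, 204]
SWAP    -> [34, 204, 34]
PUSH 31 -> [34, 204, 34, 31]
OVER    -> [34, 204, 34, 31, 34]
MOD     -> [34, 204, 34, 31]
MUL     -> [34, 204, 1054]
POP     -> [34, 204]
MUL     -> [6936]
PUSH 9  -> [6936, 9]
NEG     -> [6936, -9]
DIV     -> [-770]
DUP     -> [-770, -770]
EQ      -> [1]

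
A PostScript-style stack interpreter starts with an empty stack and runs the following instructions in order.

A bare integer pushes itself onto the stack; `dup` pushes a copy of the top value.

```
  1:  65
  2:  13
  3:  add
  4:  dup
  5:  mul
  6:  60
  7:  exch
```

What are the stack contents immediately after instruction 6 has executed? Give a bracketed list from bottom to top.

[6084, 60]

65   65
13   65 13
add  78
dup  78 78
mul  6084
60   6084 60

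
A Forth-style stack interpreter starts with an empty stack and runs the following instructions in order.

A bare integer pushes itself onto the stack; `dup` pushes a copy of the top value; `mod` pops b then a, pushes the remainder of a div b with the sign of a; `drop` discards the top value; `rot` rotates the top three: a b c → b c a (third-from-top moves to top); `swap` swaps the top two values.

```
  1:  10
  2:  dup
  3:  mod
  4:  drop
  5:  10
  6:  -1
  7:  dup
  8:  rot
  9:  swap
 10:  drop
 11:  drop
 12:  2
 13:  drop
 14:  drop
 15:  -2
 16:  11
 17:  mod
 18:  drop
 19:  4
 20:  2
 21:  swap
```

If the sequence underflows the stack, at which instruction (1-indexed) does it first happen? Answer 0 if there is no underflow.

10   : 10
dup  : 10 10
mod  : 0
drop : (empty)
10   : 10
-1   : 10 -1
dup  : 10 -1 -1
rot  : -1 -1 10
swap : -1 10 -1
drop : -1 10
drop : -1
2    : -1 2
drop : -1
drop : (empty)
-2   : -2
11   : -2 11
mod  : -2
drop : (empty)
4    : 4
2    : 4 2
swap : 2 4

0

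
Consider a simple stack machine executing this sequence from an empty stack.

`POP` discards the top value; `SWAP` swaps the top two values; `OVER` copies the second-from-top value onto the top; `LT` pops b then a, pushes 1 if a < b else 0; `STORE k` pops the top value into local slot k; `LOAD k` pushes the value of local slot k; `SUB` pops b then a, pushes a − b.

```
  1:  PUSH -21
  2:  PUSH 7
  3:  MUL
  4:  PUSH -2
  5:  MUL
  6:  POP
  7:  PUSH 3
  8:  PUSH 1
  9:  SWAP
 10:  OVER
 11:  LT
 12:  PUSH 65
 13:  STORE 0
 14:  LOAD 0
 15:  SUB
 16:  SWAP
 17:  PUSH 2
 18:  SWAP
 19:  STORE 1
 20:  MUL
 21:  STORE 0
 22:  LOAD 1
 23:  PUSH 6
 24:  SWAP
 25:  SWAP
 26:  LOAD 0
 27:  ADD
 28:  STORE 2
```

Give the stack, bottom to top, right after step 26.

PUSH -21  -21
PUSH 7    -21 7
MUL       -147
PUSH -2   -147 -2
MUL       294
POP       (empty)
PUSH 3    3
PUSH 1    3 1
SWAP      1 3
OVER      1 3 1
LT        1 0
PUSH 65   1 0 65
STORE 0   1 0
LOAD 0    1 0 65
SUB       1 -65
SWAP      -65 1
PUSH 2    -65 1 2
SWAP      -65 2 1
STORE 1   -65 2
MUL       -130
STORE 0   (empty)
LOAD 1    1
PUSH 6    1 6
SWAP      6 1
SWAP      1 6
LOAD 0    1 6 -130

[1, 6, -130]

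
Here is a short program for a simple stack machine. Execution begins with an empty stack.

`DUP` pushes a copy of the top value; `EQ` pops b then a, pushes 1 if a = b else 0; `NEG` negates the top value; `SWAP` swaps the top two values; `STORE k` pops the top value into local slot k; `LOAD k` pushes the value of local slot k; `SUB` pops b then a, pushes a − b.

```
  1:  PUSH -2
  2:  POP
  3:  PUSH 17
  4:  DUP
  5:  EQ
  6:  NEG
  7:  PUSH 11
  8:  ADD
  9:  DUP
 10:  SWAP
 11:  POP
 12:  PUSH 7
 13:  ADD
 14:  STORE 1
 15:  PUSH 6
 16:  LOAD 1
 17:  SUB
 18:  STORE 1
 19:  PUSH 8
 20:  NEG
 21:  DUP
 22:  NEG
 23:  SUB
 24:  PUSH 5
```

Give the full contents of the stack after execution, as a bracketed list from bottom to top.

[-16, 5]

PUSH -2 → [-2]
POP     → []
PUSH 17 → [17]
DUP     → [17, 17]
EQ      → [1]
NEG     → [-1]
PUSH 11 → [-1, 11]
ADD     → [10]
DUP     → [10, 10]
SWAP    → [10, 10]
POP     → [10]
PUSH 7  → [10, 7]
ADD     → [17]
STORE 1 → []
PUSH 6  → [6]
LOAD 1  → [6, 17]
SUB     → [-11]
STORE 1 → []
PUSH 8  → [8]
NEG     → [-8]
DUP     → [-8, -8]
NEG     → [-8, 8]
SUB     → [-16]
PUSH 5  → [-16, 5]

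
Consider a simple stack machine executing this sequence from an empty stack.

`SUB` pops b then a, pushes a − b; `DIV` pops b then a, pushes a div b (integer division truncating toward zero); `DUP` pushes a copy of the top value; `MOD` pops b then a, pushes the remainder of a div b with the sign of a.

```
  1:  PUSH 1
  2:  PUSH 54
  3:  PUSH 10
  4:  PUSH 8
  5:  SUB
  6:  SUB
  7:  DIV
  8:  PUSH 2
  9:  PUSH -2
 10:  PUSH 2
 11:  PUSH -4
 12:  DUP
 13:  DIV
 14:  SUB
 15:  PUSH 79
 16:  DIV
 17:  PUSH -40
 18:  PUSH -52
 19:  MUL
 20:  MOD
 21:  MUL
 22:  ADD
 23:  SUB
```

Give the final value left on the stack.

PUSH 1   : [1]
PUSH 54  : [1, 54]
PUSH 10  : [1, 54, 10]
PUSH 8   : [1, 54, 10, 8]
SUB      : [1, 54, 2]
SUB      : [1, 52]
DIV      : [0]
PUSH 2   : [0, 2]
PUSH -2  : [0, 2, -2]
PUSH 2   : [0, 2, -2, 2]
PUSH -4  : [0, 2, -2, 2, -4]
DUP      : [0, 2, -2, 2, -4, -4]
DIV      : [0, 2, -2, 2, 1]
SUB      : [0, 2, -2, 1]
PUSH 79  : [0, 2, -2, 1, 79]
DIV      : [0, 2, -2, 0]
PUSH -40 : [0, 2, -2, 0, -40]
PUSH -52 : [0, 2, -2, 0, -40, -52]
MUL      : [0, 2, -2, 0, 2080]
MOD      : [0, 2, -2, 0]
MUL      : [0, 2, 0]
ADD      : [0, 2]
SUB      : [-2]

-2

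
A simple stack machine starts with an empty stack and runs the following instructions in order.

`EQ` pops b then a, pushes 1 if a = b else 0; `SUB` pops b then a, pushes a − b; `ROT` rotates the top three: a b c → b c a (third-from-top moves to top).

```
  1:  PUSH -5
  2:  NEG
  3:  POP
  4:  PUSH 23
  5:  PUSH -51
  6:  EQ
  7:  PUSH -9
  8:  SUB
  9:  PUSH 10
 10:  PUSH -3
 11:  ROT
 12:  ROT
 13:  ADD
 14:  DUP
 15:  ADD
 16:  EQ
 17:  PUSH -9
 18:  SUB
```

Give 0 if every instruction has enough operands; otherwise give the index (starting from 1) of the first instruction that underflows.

0

PUSH -5  -> [-5]
NEG      -> [5]
POP      -> []
PUSH 23  -> [23]
PUSH -51 -> [23, -51]
EQ       -> [0]
PUSH -9  -> [0, -9]
SUB      -> [9]
PUSH 10  -> [9, 10]
PUSH -3  -> [9, 10, -3]
ROT      -> [10, -3, 9]
ROT      -> [-3, 9, 10]
ADD      -> [-3, 19]
DUP      -> [-3, 19, 19]
ADD      -> [-3, 38]
EQ       -> [0]
PUSH -9  -> [0, -9]
SUB      -> [9]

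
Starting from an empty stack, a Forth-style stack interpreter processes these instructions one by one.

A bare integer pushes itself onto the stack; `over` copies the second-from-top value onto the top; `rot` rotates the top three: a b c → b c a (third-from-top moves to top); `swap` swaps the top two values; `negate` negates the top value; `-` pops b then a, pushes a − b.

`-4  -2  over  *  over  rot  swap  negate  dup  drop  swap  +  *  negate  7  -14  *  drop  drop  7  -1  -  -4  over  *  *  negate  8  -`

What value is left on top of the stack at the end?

248

-4      [-4]
-2      [-4, -2]
over    [-4, -2, -4]
*       [-4, 8]
over    [-4, 8, -4]
rot     [8, -4, -4]
swap    [8, -4, -4]
negate  [8, -4, 4]
dup     [8, -4, 4, 4]
drop    [8, -4, 4]
swap    [8, 4, -4]
+       [8, 0]
*       [0]
negate  [0]
7       [0, 7]
-14     [0, 7, -14]
*       [0, -98]
drop    [0]
drop    []
7       [7]
-1      [7, -1]
-       [8]
-4      [8, -4]
over    [8, -4, 8]
*       [8, -32]
*       [-256]
negate  [256]
8       [256, 8]
-       [248]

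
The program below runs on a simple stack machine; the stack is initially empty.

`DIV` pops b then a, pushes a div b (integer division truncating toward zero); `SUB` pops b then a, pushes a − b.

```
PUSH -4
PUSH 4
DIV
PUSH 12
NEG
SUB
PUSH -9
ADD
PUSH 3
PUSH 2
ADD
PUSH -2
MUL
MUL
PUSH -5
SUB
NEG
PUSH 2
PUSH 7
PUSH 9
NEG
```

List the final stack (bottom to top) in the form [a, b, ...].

[15, 2, 7, -9]

PUSH -4  [-4]
PUSH 4   [-4, 4]
DIV      [-1]
PUSH 12  [-1, 12]
NEG      [-1, -12]
SUB      [11]
PUSH -9  [11, -9]
ADD      [2]
PUSH 3   [2, 3]
PUSH 2   [2, 3, 2]
ADD      [2, 5]
PUSH -2  [2, 5, -2]
MUL      [2, -10]
MUL      [-20]
PUSH -5  [-20, -5]
SUB      [-15]
NEG      [15]
PUSH 2   [15, 2]
PUSH 7   [15, 2, 7]
PUSH 9   [15, 2, 7, 9]
NEG      [15, 2, 7, -9]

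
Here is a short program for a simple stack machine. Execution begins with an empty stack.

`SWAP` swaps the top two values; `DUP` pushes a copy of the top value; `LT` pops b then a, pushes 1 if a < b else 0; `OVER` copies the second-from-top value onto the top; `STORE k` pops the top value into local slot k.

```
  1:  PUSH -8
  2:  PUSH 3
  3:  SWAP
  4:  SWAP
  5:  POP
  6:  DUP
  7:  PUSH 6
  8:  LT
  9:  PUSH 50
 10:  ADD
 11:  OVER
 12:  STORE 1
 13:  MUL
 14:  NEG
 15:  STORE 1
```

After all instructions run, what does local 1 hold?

408

PUSH -8  [-8]
PUSH 3   [-8, 3]
SWAP     [3, -8]
SWAP     [-8, 3]
POP      [-8]
DUP      [-8, -8]
PUSH 6   [-8, -8, 6]
LT       [-8, 1]
PUSH 50  [-8, 1, 50]
ADD      [-8, 51]
OVER     [-8, 51, -8]
STORE 1  [-8, 51]
MUL      [-408]
NEG      [408]
STORE 1  []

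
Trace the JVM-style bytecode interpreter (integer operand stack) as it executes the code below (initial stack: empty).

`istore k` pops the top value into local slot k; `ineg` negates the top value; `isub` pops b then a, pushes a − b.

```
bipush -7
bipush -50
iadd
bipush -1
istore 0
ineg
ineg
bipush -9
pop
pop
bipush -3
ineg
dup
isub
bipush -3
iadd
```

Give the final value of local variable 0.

bipush -7  → -7
bipush -50 → -7 -50
iadd       → -57
bipush -1  → -57 -1
istore 0   → -57
ineg       → 57
ineg       → -57
bipush -9  → -57 -9
pop        → -57
pop        → (empty)
bipush -3  → -3
ineg       → 3
dup        → 3 3
isub       → 0
bipush -3  → 0 -3
iadd       → -3

-1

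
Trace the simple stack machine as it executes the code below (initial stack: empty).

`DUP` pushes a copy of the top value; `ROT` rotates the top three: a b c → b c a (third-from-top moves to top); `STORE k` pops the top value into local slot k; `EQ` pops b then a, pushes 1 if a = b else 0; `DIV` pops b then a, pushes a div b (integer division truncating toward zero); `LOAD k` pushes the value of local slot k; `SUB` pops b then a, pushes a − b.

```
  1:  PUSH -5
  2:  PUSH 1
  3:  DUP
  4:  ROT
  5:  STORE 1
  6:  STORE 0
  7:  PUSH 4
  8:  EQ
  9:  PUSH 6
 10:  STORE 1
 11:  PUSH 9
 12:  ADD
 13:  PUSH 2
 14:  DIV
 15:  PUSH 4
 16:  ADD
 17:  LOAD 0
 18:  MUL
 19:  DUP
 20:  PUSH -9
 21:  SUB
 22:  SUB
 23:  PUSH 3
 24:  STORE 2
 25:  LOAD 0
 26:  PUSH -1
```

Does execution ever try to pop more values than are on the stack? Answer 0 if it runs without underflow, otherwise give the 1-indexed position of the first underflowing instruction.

0

PUSH -5 → -5
PUSH 1  → -5 1
DUP     → -5 1 1
ROT     → 1 1 -5
STORE 1 → 1 1
STORE 0 → 1
PUSH 4  → 1 4
EQ      → 0
PUSH 6  → 0 6
STORE 1 → 0
PUSH 9  → 0 9
ADD     → 9
PUSH 2  → 9 2
DIV     → 4
PUSH 4  → 4 4
ADD     → 8
LOAD 0  → 8 1
MUL     → 8
DUP     → 8 8
PUSH -9 → 8 8 -9
SUB     → 8 17
SUB     → -9
PUSH 3  → -9 3
STORE 2 → -9
LOAD 0  → -9 1
PUSH -1 → -9 1 -1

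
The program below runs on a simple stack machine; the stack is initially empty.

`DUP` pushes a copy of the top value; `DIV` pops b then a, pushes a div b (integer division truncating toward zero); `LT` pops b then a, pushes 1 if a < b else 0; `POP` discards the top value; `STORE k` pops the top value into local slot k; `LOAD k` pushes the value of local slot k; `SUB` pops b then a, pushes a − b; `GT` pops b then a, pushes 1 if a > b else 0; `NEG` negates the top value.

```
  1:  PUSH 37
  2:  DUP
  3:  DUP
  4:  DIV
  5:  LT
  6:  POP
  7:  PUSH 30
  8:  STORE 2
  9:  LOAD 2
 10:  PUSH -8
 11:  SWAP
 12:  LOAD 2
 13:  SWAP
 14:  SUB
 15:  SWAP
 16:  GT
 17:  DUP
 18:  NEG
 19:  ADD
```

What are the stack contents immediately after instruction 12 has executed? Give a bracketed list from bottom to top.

[-8, 30, 30]

PUSH 37 : 37
DUP     : 37 37
DUP     : 37 37 37
DIV     : 37 1
LT      : 0
POP     : (empty)
PUSH 30 : 30
STORE 2 : (empty)
LOAD 2  : 30
PUSH -8 : 30 -8
SWAP    : -8 30
LOAD 2  : -8 30 30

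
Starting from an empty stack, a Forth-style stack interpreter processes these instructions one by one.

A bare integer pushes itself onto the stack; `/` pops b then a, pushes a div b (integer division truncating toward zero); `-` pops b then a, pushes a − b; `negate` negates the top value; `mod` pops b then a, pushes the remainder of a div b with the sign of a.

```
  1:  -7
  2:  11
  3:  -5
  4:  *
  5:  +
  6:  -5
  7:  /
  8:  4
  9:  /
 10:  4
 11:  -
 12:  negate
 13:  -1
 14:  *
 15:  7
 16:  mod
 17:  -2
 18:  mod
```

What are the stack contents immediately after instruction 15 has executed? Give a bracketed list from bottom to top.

[-1, 7]

-7      -7
11      -7 11
-5      -7 11 -5
*       -7 -55
+       -62
-5      -62 -5
/       12
4       12 4
/       3
4       3 4
-       -1
negate  1
-1      1 -1
*       -1
7       -1 7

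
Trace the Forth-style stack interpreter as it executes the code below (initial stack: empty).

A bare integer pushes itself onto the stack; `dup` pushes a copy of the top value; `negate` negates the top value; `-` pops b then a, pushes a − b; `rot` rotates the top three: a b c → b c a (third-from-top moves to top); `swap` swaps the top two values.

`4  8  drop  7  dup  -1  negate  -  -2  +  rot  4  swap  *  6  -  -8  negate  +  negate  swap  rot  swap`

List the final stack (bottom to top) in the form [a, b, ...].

4      -> 4
8      -> 4 8
drop   -> 4
7      -> 4 7
dup    -> 4 7 7
-1     -> 4 7 7 -1
negate -> 4 7 7 1
-      -> 4 7 6
-2     -> 4 7 6 -2
+      -> 4 7 4
rot    -> 7 4 4
4      -> 7 4 4 4
swap   -> 7 4 4 4
*      -> 7 4 16
6      -> 7 4 16 6
-      -> 7 4 10
-8     -> 7 4 10 -8
negate -> 7 4 10 8
+      -> 7 4 18
negate -> 7 4 -18
swap   -> 7 -18 4
rot    -> -18 4 7
swap   -> -18 7 4

[-18, 7, 4]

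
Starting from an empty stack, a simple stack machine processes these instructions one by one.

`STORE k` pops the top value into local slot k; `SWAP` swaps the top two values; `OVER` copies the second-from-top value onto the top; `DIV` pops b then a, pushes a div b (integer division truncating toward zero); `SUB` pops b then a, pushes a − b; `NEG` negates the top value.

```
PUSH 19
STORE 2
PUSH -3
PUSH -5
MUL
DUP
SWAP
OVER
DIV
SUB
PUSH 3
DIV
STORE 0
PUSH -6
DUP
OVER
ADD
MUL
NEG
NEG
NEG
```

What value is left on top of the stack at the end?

-72

PUSH 19  19
STORE 2  (empty)
PUSH -3  -3
PUSH -5  -3 -5
MUL      15
DUP      15 15
SWAP     15 15
OVER     15 15 15
DIV      15 1
SUB      14
PUSH 3   14 3
DIV      4
STORE 0  (empty)
PUSH -6  -6
DUP      -6 -6
OVER     -6 -6 -6
ADD      -6 -12
MUL      72
NEG      -72
NEG      72
NEG      -72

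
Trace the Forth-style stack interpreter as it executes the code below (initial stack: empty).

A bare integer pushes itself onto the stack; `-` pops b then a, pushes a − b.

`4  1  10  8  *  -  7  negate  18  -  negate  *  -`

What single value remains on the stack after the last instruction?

4       [4]
1       [4, 1]
10      [4, 1, 10]
8       [4, 1, 10, 8]
*       [4, 1, 80]
-       [4, -79]
7       [4, -79, 7]
negate  [4, -79, -7]
18      [4, -79, -7, 18]
-       [4, -79, -25]
negate  [4, -79, 25]
*       [4, -1975]
-       [1979]

1979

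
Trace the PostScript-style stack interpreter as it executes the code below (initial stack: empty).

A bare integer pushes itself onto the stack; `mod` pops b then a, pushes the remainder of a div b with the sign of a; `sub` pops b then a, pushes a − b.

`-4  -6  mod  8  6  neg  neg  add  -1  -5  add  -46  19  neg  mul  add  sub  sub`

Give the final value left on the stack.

850

-4  : -4
-6  : -4 -6
mod : -4
8   : -4 8
6   : -4 8 6
neg : -4 8 -6
neg : -4 8 6
add : -4 14
-1  : -4 14 -1
-5  : -4 14 -1 -5
add : -4 14 -6
-46 : -4 14 -6 -46
19  : -4 14 -6 -46 19
neg : -4 14 -6 -46 -19
mul : -4 14 -6 874
add : -4 14 868
sub : -4 -854
sub : 850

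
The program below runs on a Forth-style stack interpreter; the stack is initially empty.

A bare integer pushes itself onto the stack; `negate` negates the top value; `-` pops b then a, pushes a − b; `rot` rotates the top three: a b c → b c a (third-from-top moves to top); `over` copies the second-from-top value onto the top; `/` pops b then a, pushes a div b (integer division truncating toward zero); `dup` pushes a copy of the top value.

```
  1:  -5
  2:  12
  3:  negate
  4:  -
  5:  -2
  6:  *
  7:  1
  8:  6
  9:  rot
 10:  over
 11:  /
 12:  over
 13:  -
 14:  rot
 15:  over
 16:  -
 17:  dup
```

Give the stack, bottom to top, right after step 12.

-5     : [-5]
12     : [-5, 12]
negate : [-5, -12]
-      : [7]
-2     : [7, -2]
*      : [-14]
1      : [-14, 1]
6      : [-14, 1, 6]
rot    : [1, 6, -14]
over   : [1, 6, -14, 6]
/      : [1, 6, -2]
over   : [1, 6, -2, 6]

[1, 6, -2, 6]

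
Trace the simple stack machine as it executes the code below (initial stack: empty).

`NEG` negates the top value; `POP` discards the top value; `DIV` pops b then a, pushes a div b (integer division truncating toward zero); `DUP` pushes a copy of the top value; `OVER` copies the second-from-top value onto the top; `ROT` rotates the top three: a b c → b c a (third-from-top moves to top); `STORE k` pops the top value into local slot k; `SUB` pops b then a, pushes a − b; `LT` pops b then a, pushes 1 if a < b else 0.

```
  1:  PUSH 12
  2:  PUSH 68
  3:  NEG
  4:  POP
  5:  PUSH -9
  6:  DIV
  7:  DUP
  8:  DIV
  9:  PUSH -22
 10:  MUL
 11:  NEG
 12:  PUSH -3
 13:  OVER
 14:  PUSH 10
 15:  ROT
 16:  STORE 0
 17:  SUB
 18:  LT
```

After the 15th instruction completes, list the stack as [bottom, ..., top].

[22, 22, 10, -3]

PUSH 12  : 12
PUSH 68  : 12 68
NEG      : 12 -68
POP      : 12
PUSH -9  : 12 -9
DIV      : -1
DUP      : -1 -1
DIV      : 1
PUSH -22 : 1 -22
MUL      : -22
NEG      : 22
PUSH -3  : 22 -3
OVER     : 22 -3 22
PUSH 10  : 22 -3 22 10
ROT      : 22 22 10 -3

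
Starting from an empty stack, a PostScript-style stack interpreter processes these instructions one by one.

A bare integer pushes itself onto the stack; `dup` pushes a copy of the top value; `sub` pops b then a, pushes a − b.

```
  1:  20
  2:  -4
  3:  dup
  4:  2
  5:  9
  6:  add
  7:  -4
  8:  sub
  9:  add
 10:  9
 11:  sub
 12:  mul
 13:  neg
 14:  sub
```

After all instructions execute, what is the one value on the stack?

20   20
-4   20 -4
dup  20 -4 -4
2    20 -4 -4 2
9    20 -4 -4 2 9
add  20 -4 -4 11
-4   20 -4 -4 11 -4
sub  20 -4 -4 15
add  20 -4 11
9    20 -4 11 9
sub  20 -4 2
mul  20 -8
neg  20 8
sub  12

12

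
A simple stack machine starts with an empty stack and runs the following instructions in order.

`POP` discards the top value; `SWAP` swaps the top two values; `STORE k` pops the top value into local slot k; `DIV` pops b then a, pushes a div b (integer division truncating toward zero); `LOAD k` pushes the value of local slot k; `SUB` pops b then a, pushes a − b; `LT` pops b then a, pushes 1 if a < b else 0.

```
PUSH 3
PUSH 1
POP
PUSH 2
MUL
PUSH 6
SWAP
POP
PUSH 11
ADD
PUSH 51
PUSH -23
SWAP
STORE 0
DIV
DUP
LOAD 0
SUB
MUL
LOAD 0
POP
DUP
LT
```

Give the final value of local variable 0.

51

PUSH 3   -> [3]
PUSH 1   -> [3, 1]
POP      -> [3]
PUSH 2   -> [3, 2]
MUL      -> [6]
PUSH 6   -> [6, 6]
SWAP     -> [6, 6]
POP      -> [6]
PUSH 11  -> [6, 11]
ADD      -> [17]
PUSH 51  -> [17, 51]
PUSH -23 -> [17, 51, -23]
SWAP     -> [17, -23, 51]
STORE 0  -> [17, -23]
DIV      -> [0]
DUP      -> [0, 0]
LOAD 0   -> [0, 0, 51]
SUB      -> [0, -51]
MUL      -> [0]
LOAD 0   -> [0, 51]
POP      -> [0]
DUP      -> [0, 0]
LT       -> [0]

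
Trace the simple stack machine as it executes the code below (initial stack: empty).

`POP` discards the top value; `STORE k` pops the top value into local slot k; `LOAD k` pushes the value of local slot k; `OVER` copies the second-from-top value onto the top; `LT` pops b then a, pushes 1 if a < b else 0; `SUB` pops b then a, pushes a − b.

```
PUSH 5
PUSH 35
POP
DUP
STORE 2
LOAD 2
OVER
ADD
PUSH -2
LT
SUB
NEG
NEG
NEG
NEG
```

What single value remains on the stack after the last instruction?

5

PUSH 5  → 5
PUSH 35 → 5 35
POP     → 5
DUP     → 5 5
STORE 2 → 5
LOAD 2  → 5 5
OVER    → 5 5 5
ADD     → 5 10
PUSH -2 → 5 10 -2
LT      → 5 0
SUB     → 5
NEG     → -5
NEG     → 5
NEG     → -5
NEG     → 5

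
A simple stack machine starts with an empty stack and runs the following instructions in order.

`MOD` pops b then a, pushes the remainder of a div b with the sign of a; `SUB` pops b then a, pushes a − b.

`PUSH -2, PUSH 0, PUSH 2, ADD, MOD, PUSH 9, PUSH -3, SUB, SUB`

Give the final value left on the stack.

-12

PUSH -2 → -2
PUSH 0  → -2 0
PUSH 2  → -2 0 2
ADD     → -2 2
MOD     → 0
PUSH 9  → 0 9
PUSH -3 → 0 9 -3
SUB     → 0 12
SUB     → -12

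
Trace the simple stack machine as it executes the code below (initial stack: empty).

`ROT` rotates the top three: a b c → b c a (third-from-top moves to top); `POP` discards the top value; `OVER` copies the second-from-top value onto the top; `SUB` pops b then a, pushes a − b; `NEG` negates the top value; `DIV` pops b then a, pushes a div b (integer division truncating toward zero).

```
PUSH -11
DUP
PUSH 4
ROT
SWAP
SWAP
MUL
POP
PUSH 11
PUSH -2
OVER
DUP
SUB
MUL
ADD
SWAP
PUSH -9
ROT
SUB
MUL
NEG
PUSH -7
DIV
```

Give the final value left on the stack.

PUSH -11 -> -11
DUP      -> -11 -11
PUSH 4   -> -11 -11 4
ROT      -> -11 4 -11
SWAP     -> -11 -11 4
SWAP     -> -11 4 -11
MUL      -> -11 -44
POP      -> -11
PUSH 11  -> -11 11
PUSH -2  -> -11 11 -2
OVER     -> -11 11 -2 11
DUP      -> -11 11 -2 11 11
SUB      -> -11 11 -2 0
MUL      -> -11 11 0
ADD      -> -11 11
SWAP     -> 11 -11
PUSH -9  -> 11 -11 -9
ROT      -> -11 -9 11
SUB      -> -11 -20
MUL      -> 220
NEG      -> -220
PUSH -7  -> -220 -7
DIV      -> 31

31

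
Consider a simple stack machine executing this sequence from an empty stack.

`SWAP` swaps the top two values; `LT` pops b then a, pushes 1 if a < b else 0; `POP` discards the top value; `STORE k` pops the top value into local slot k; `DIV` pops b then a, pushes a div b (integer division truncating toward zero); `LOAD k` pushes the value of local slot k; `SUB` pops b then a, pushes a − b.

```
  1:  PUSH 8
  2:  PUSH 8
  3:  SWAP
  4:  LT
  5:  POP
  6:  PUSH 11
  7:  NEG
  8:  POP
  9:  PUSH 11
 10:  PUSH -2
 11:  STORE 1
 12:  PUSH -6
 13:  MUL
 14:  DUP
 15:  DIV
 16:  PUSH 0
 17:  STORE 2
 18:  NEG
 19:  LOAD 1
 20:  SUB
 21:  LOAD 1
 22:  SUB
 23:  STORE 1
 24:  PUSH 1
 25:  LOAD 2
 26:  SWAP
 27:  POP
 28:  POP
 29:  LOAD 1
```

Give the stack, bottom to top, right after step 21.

PUSH 8  : 8
PUSH 8  : 8 8
SWAP    : 8 8
LT      : 0
POP     : (empty)
PUSH 11 : 11
NEG     : -11
POP     : (empty)
PUSH 11 : 11
PUSH -2 : 11 -2
STORE 1 : 11
PUSH -6 : 11 -6
MUL     : -66
DUP     : -66 -66
DIV     : 1
PUSH 0  : 1 0
STORE 2 : 1
NEG     : -1
LOAD 1  : -1 -2
SUB     : 1
LOAD 1  : 1 -2

[1, -2]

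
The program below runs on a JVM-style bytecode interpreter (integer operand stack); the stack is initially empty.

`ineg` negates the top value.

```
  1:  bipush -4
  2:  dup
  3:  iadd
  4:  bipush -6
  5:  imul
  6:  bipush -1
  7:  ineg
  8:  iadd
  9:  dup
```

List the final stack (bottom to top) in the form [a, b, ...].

bipush -4 → [-4]
dup       → [-4, -4]
iadd      → [-8]
bipush -6 → [-8, -6]
imul      → [48]
bipush -1 → [48, -1]
ineg      → [48, 1]
iadd      → [49]
dup       → [49, 49]

[49, 49]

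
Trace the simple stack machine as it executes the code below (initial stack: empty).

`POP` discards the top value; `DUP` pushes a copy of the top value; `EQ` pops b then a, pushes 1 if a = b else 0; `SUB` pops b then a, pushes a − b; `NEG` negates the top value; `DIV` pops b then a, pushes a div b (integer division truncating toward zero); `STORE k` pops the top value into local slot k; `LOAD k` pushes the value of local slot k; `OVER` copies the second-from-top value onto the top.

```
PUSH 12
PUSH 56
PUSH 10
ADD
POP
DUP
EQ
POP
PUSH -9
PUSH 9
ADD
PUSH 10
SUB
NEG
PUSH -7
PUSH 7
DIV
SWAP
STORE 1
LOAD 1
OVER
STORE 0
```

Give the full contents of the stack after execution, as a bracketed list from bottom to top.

[-1, 10]

PUSH 12 -> [12]
PUSH 56 -> [12, 56]
PUSH 10 -> [12, 56, 10]
ADD     -> [12, 66]
POP     -> [12]
DUP     -> [12, 12]
EQ      -> [1]
POP     -> []
PUSH -9 -> [-9]
PUSH 9  -> [-9, 9]
ADD     -> [0]
PUSH 10 -> [0, 10]
SUB     -> [-10]
NEG     -> [10]
PUSH -7 -> [10, -7]
PUSH 7  -> [10, -7, 7]
DIV     -> [10, -1]
SWAP    -> [-1, 10]
STORE 1 -> [-1]
LOAD 1  -> [-1, 10]
OVER    -> [-1, 10, -1]
STORE 0 -> [-1, 10]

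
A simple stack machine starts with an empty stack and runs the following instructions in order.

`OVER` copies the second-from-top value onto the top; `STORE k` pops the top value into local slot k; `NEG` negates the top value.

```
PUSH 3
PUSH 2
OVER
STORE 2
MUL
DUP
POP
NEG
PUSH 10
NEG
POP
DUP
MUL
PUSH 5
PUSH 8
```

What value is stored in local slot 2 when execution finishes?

3

PUSH 3  -> [3]
PUSH 2  -> [3, 2]
OVER    -> [3, 2, 3]
STORE 2 -> [3, 2]
MUL     -> [6]
DUP     -> [6, 6]
POP     -> [6]
NEG     -> [-6]
PUSH 10 -> [-6, 10]
NEG     -> [-6, -10]
POP     -> [-6]
DUP     -> [-6, -6]
MUL     -> [36]
PUSH 5  -> [36, 5]
PUSH 8  -> [36, 5, 8]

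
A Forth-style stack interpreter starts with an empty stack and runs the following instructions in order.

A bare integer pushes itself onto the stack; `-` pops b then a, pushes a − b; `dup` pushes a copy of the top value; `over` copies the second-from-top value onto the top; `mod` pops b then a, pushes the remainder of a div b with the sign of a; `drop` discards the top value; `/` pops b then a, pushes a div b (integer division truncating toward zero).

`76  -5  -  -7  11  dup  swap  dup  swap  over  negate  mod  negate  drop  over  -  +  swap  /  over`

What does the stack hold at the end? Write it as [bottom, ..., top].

[81, -1, 81]

76     : [76]
-5     : [76, -5]
-      : [81]
-7     : [81, -7]
11     : [81, -7, 11]
dup    : [81, -7, 11, 11]
swap   : [81, -7, 11, 11]
dup    : [81, -7, 11, 11, 11]
swap   : [81, -7, 11, 11, 11]
over   : [81, -7, 11, 11, 11, 11]
negate : [81, -7, 11, 11, 11, -11]
mod    : [81, -7, 11, 11, 0]
negate : [81, -7, 11, 11, 0]
drop   : [81, -7, 11, 11]
over   : [81, -7, 11, 11, 11]
-      : [81, -7, 11, 0]
+      : [81, -7, 11]
swap   : [81, 11, -7]
/      : [81, -1]
over   : [81, -1, 81]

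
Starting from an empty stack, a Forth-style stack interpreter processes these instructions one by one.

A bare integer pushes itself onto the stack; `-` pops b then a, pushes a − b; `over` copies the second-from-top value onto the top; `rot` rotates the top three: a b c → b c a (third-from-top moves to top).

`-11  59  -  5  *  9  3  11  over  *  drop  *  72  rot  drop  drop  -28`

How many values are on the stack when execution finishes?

-11  -> [-11]
59   -> [-11, 59]
-    -> [-70]
5    -> [-70, 5]
*    -> [-350]
9    -> [-350, 9]
3    -> [-350, 9, 3]
11   -> [-350, 9, 3, 11]
over -> [-350, 9, 3, 11, 3]
*    -> [-350, 9, 3, 33]
drop -> [-350, 9, 3]
*    -> [-350, 27]
72   -> [-350, 27, 72]
rot  -> [27, 72, -350]
drop -> [27, 72]
drop -> [27]
-28  -> [27, -28]

2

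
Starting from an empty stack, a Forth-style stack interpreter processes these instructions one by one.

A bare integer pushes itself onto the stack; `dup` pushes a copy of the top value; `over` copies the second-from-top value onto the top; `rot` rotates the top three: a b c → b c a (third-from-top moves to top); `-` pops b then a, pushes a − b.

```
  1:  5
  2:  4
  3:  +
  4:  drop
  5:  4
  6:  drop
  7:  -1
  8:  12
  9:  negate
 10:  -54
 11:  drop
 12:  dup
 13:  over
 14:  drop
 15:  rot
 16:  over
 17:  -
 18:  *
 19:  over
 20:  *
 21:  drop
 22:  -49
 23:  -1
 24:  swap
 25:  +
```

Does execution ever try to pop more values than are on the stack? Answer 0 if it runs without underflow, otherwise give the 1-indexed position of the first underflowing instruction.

0

5      : [5]
4      : [5, 4]
+      : [9]
drop   : []
4      : [4]
drop   : []
-1     : [-1]
12     : [-1, 12]
negate : [-1, -12]
-54    : [-1, -12, -54]
drop   : [-1, -12]
dup    : [-1, -12, -12]
over   : [-1, -12, -12, -12]
drop   : [-1, -12, -12]
rot    : [-12, -12, -1]
over   : [-12, -12, -1, -12]
-      : [-12, -12, 11]
*      : [-12, -132]
over   : [-12, -132, -12]
*      : [-12, 1584]
drop   : [-12]
-49    : [-12, -49]
-1     : [-12, -49, -1]
swap   : [-12, -1, -49]
+      : [-12, -50]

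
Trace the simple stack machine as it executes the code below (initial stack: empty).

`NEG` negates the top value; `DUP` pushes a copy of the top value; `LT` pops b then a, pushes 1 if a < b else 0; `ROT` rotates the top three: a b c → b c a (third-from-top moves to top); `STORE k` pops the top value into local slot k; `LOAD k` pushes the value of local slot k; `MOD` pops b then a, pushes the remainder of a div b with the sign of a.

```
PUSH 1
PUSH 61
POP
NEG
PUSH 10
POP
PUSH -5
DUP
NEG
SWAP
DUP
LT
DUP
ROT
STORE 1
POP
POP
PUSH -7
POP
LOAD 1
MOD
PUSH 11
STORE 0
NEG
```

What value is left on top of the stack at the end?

1

PUSH 1  : 1
PUSH 61 : 1 61
POP     : 1
NEG     : -1
PUSH 10 : -1 10
POP     : -1
PUSH -5 : -1 -5
DUP     : -1 -5 -5
NEG     : -1 -5 5
SWAP    : -1 5 -5
DUP     : -1 5 -5 -5
LT      : -1 5 0
DUP     : -1 5 0 0
ROT     : -1 0 0 5
STORE 1 : -1 0 0
POP     : -1 0
POP     : -1
PUSH -7 : -1 -7
POP     : -1
LOAD 1  : -1 5
MOD     : -1
PUSH 11 : -1 11
STORE 0 : -1
NEG     : 1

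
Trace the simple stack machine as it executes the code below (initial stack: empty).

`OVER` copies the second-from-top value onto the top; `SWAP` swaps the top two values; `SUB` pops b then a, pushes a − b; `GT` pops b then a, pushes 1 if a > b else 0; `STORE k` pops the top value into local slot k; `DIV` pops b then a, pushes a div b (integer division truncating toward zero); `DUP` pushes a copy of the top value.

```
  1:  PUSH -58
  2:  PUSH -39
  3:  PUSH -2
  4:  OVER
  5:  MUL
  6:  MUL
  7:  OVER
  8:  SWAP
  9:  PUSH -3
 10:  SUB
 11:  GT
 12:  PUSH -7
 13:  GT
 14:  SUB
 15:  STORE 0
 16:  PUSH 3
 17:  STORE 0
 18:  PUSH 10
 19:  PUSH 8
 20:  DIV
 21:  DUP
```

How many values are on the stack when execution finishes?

PUSH -58 : -58
PUSH -39 : -58 -39
PUSH -2  : -58 -39 -2
OVER     : -58 -39 -2 -39
MUL      : -58 -39 78
MUL      : -58 -3042
OVER     : -58 -3042 -58
SWAP     : -58 -58 -3042
PUSH -3  : -58 -58 -3042 -3
SUB      : -58 -58 -3039
GT       : -58 1
PUSH -7  : -58 1 -7
GT       : -58 1
SUB      : -59
STORE 0  : (empty)
PUSH 3   : 3
STORE 0  : (empty)
PUSH 10  : 10
PUSH 8   : 10 8
DIV      : 1
DUP      : 1 1

2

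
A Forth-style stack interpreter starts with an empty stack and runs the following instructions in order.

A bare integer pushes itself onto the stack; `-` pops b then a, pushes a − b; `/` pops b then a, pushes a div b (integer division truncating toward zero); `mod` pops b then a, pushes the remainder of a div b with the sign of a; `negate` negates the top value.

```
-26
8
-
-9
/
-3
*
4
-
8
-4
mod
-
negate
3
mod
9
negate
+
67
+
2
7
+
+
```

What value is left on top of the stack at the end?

68

-26    : -26
8      : -26 8
-      : -34
-9     : -34 -9
/      : 3
-3     : 3 -3
*      : -9
4      : -9 4
-      : -13
8      : -13 8
-4     : -13 8 -4
mod    : -13 0
-      : -13
negate : 13
3      : 13 3
mod    : 1
9      : 1 9
negate : 1 -9
+      : -8
67     : -8 67
+      : 59
2      : 59 2
7      : 59 2 7
+      : 59 9
+      : 68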